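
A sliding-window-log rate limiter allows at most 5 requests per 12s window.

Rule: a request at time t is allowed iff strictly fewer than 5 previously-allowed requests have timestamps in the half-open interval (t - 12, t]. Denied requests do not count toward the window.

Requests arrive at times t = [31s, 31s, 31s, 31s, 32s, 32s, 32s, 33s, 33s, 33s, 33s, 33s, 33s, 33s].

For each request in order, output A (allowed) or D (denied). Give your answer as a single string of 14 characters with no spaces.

Answer: AAAAADDDDDDDDD

Derivation:
Tracking allowed requests in the window:
  req#1 t=31s: ALLOW
  req#2 t=31s: ALLOW
  req#3 t=31s: ALLOW
  req#4 t=31s: ALLOW
  req#5 t=32s: ALLOW
  req#6 t=32s: DENY
  req#7 t=32s: DENY
  req#8 t=33s: DENY
  req#9 t=33s: DENY
  req#10 t=33s: DENY
  req#11 t=33s: DENY
  req#12 t=33s: DENY
  req#13 t=33s: DENY
  req#14 t=33s: DENY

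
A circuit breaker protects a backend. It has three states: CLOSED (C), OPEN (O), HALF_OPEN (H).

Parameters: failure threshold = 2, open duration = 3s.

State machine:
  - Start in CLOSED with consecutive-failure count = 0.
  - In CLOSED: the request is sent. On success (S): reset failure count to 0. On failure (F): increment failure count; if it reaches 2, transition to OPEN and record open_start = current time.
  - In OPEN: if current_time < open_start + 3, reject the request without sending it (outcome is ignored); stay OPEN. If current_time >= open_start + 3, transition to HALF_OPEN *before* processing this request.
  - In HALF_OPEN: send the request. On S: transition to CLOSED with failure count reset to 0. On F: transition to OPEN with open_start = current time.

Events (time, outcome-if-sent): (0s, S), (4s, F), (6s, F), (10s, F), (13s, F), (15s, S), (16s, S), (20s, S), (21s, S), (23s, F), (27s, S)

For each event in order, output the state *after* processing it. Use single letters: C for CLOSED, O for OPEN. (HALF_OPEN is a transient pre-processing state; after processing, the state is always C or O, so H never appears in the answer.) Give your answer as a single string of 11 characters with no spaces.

State after each event:
  event#1 t=0s outcome=S: state=CLOSED
  event#2 t=4s outcome=F: state=CLOSED
  event#3 t=6s outcome=F: state=OPEN
  event#4 t=10s outcome=F: state=OPEN
  event#5 t=13s outcome=F: state=OPEN
  event#6 t=15s outcome=S: state=OPEN
  event#7 t=16s outcome=S: state=CLOSED
  event#8 t=20s outcome=S: state=CLOSED
  event#9 t=21s outcome=S: state=CLOSED
  event#10 t=23s outcome=F: state=CLOSED
  event#11 t=27s outcome=S: state=CLOSED

Answer: CCOOOOCCCCC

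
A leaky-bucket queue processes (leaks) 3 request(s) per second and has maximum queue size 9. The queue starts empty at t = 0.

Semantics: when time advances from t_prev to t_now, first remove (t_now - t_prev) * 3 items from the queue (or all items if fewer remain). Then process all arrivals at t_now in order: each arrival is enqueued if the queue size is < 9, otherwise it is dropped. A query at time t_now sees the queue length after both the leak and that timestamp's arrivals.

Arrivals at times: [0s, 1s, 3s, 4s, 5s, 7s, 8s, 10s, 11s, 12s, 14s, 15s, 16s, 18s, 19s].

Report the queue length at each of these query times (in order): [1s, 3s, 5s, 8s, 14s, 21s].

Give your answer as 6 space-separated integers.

Queue lengths at query times:
  query t=1s: backlog = 1
  query t=3s: backlog = 1
  query t=5s: backlog = 1
  query t=8s: backlog = 1
  query t=14s: backlog = 1
  query t=21s: backlog = 0

Answer: 1 1 1 1 1 0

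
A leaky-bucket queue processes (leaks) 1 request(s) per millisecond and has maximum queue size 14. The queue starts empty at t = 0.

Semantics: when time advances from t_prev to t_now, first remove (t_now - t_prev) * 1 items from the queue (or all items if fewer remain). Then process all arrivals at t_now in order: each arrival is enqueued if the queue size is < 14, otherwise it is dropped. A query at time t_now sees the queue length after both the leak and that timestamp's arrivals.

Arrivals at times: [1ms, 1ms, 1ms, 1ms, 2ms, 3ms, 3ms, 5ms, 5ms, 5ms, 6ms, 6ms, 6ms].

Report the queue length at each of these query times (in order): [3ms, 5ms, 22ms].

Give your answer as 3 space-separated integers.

Queue lengths at query times:
  query t=3ms: backlog = 5
  query t=5ms: backlog = 6
  query t=22ms: backlog = 0

Answer: 5 6 0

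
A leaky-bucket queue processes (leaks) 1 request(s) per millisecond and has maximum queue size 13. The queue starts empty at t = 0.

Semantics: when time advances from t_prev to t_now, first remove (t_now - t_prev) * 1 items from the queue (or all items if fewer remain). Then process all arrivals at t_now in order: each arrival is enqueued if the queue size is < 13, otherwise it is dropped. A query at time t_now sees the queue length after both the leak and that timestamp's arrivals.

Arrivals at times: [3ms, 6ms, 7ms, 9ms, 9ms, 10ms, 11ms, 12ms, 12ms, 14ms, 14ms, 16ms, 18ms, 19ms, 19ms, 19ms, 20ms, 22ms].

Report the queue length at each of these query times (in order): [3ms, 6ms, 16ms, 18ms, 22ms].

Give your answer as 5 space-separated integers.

Queue lengths at query times:
  query t=3ms: backlog = 1
  query t=6ms: backlog = 1
  query t=16ms: backlog = 2
  query t=18ms: backlog = 1
  query t=22ms: backlog = 2

Answer: 1 1 2 1 2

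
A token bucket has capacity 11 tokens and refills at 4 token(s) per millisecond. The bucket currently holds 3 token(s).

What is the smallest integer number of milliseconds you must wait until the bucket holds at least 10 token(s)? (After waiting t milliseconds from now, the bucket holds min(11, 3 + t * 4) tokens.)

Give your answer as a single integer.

Answer: 2

Derivation:
Need 3 + t * 4 >= 10, so t >= 7/4.
Smallest integer t = ceil(7/4) = 2.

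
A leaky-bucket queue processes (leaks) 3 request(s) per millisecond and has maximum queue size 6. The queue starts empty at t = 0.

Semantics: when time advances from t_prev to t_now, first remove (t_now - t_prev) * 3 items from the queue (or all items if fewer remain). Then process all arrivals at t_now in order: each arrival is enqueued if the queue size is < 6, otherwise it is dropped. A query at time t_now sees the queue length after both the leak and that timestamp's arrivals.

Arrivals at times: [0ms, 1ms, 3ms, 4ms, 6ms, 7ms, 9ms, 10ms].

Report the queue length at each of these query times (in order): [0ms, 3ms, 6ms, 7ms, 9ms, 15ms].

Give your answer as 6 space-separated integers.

Queue lengths at query times:
  query t=0ms: backlog = 1
  query t=3ms: backlog = 1
  query t=6ms: backlog = 1
  query t=7ms: backlog = 1
  query t=9ms: backlog = 1
  query t=15ms: backlog = 0

Answer: 1 1 1 1 1 0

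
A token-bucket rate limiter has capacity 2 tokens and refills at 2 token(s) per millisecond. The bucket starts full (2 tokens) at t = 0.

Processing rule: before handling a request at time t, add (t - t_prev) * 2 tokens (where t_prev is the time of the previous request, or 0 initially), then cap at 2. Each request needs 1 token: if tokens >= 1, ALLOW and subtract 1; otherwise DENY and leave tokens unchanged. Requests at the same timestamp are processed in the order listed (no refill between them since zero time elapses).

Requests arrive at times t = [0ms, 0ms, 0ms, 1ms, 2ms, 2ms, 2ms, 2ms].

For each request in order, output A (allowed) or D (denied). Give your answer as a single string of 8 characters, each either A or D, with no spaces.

Simulating step by step:
  req#1 t=0ms: ALLOW
  req#2 t=0ms: ALLOW
  req#3 t=0ms: DENY
  req#4 t=1ms: ALLOW
  req#5 t=2ms: ALLOW
  req#6 t=2ms: ALLOW
  req#7 t=2ms: DENY
  req#8 t=2ms: DENY

Answer: AADAAADD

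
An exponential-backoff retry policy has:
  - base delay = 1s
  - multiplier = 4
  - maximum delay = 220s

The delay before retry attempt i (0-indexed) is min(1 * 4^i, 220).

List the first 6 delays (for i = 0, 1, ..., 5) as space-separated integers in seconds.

Answer: 1 4 16 64 220 220

Derivation:
Computing each delay:
  i=0: min(1*4^0, 220) = 1
  i=1: min(1*4^1, 220) = 4
  i=2: min(1*4^2, 220) = 16
  i=3: min(1*4^3, 220) = 64
  i=4: min(1*4^4, 220) = 220
  i=5: min(1*4^5, 220) = 220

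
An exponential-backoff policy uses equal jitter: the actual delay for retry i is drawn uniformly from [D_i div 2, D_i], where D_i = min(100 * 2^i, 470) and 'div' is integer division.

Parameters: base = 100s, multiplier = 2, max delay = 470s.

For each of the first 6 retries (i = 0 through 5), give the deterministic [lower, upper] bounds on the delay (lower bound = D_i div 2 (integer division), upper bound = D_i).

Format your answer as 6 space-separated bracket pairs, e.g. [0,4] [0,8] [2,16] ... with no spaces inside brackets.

Computing bounds per retry:
  i=0: D_i=min(100*2^0,470)=100, bounds=[50,100]
  i=1: D_i=min(100*2^1,470)=200, bounds=[100,200]
  i=2: D_i=min(100*2^2,470)=400, bounds=[200,400]
  i=3: D_i=min(100*2^3,470)=470, bounds=[235,470]
  i=4: D_i=min(100*2^4,470)=470, bounds=[235,470]
  i=5: D_i=min(100*2^5,470)=470, bounds=[235,470]

Answer: [50,100] [100,200] [200,400] [235,470] [235,470] [235,470]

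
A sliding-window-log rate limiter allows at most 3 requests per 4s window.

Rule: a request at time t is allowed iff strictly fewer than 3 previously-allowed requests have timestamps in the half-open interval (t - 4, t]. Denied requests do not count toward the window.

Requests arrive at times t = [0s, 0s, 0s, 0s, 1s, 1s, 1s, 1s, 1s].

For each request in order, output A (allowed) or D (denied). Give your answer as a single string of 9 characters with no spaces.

Answer: AAADDDDDD

Derivation:
Tracking allowed requests in the window:
  req#1 t=0s: ALLOW
  req#2 t=0s: ALLOW
  req#3 t=0s: ALLOW
  req#4 t=0s: DENY
  req#5 t=1s: DENY
  req#6 t=1s: DENY
  req#7 t=1s: DENY
  req#8 t=1s: DENY
  req#9 t=1s: DENY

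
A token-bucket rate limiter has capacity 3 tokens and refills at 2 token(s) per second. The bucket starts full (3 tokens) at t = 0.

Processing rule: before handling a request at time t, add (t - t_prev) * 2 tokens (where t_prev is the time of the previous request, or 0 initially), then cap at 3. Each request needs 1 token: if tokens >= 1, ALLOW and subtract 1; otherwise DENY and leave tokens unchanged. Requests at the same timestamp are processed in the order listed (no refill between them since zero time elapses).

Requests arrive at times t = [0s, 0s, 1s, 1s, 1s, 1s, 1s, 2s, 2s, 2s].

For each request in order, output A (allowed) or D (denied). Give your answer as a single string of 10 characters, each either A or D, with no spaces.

Simulating step by step:
  req#1 t=0s: ALLOW
  req#2 t=0s: ALLOW
  req#3 t=1s: ALLOW
  req#4 t=1s: ALLOW
  req#5 t=1s: ALLOW
  req#6 t=1s: DENY
  req#7 t=1s: DENY
  req#8 t=2s: ALLOW
  req#9 t=2s: ALLOW
  req#10 t=2s: DENY

Answer: AAAAADDAAD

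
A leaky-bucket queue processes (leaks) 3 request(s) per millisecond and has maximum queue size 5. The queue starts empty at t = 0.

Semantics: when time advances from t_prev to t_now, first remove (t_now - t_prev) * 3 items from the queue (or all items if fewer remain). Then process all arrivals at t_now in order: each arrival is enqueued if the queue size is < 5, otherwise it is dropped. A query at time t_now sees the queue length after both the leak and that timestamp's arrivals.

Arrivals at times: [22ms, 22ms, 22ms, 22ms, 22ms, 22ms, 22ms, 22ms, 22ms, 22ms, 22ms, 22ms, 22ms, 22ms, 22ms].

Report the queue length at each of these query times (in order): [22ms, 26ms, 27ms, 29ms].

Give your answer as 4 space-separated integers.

Answer: 5 0 0 0

Derivation:
Queue lengths at query times:
  query t=22ms: backlog = 5
  query t=26ms: backlog = 0
  query t=27ms: backlog = 0
  query t=29ms: backlog = 0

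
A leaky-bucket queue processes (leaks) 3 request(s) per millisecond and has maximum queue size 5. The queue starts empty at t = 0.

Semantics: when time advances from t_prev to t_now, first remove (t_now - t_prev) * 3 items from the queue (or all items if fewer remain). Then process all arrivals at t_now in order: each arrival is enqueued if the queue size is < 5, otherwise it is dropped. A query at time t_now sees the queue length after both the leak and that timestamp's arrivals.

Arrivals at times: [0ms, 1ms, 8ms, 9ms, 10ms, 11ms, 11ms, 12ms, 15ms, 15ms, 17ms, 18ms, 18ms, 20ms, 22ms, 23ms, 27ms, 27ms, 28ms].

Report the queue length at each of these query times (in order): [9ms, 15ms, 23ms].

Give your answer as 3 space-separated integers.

Answer: 1 2 1

Derivation:
Queue lengths at query times:
  query t=9ms: backlog = 1
  query t=15ms: backlog = 2
  query t=23ms: backlog = 1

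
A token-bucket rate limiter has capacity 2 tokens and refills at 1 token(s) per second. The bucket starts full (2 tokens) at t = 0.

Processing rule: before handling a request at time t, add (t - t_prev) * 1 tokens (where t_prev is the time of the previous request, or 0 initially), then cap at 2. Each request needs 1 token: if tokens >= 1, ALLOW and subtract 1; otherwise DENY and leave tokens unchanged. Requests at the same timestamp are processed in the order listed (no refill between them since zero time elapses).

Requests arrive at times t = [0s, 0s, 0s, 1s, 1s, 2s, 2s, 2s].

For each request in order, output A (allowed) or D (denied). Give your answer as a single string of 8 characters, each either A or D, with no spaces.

Answer: AADADADD

Derivation:
Simulating step by step:
  req#1 t=0s: ALLOW
  req#2 t=0s: ALLOW
  req#3 t=0s: DENY
  req#4 t=1s: ALLOW
  req#5 t=1s: DENY
  req#6 t=2s: ALLOW
  req#7 t=2s: DENY
  req#8 t=2s: DENY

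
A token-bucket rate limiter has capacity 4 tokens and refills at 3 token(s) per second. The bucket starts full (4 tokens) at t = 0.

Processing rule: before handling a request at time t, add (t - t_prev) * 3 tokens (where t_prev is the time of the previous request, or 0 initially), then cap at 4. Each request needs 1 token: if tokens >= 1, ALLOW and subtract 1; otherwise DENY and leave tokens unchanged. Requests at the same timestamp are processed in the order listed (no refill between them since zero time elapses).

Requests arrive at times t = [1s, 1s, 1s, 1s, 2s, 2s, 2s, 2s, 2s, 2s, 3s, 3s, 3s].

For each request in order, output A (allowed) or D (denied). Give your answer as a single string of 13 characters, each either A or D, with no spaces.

Answer: AAAAAAADDDAAA

Derivation:
Simulating step by step:
  req#1 t=1s: ALLOW
  req#2 t=1s: ALLOW
  req#3 t=1s: ALLOW
  req#4 t=1s: ALLOW
  req#5 t=2s: ALLOW
  req#6 t=2s: ALLOW
  req#7 t=2s: ALLOW
  req#8 t=2s: DENY
  req#9 t=2s: DENY
  req#10 t=2s: DENY
  req#11 t=3s: ALLOW
  req#12 t=3s: ALLOW
  req#13 t=3s: ALLOW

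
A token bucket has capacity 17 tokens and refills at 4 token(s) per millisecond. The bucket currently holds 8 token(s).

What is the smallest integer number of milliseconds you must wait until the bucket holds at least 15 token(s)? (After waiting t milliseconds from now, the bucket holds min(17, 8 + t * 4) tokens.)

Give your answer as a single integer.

Answer: 2

Derivation:
Need 8 + t * 4 >= 15, so t >= 7/4.
Smallest integer t = ceil(7/4) = 2.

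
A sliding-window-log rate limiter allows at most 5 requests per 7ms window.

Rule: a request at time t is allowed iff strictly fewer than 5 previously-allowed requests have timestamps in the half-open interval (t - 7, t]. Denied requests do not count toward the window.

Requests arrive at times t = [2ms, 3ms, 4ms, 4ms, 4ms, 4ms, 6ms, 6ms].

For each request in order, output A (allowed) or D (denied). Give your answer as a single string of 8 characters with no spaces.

Tracking allowed requests in the window:
  req#1 t=2ms: ALLOW
  req#2 t=3ms: ALLOW
  req#3 t=4ms: ALLOW
  req#4 t=4ms: ALLOW
  req#5 t=4ms: ALLOW
  req#6 t=4ms: DENY
  req#7 t=6ms: DENY
  req#8 t=6ms: DENY

Answer: AAAAADDD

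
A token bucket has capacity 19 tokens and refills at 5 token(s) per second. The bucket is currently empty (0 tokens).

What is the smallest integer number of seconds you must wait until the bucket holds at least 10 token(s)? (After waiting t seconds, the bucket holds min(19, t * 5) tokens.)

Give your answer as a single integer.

Need t * 5 >= 10, so t >= 10/5.
Smallest integer t = ceil(10/5) = 2.

Answer: 2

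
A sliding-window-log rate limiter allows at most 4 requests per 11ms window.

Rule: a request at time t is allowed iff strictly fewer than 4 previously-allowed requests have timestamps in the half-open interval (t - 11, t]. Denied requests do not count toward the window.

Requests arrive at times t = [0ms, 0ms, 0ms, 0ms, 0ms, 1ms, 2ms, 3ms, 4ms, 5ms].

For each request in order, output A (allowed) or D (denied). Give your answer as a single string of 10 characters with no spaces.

Tracking allowed requests in the window:
  req#1 t=0ms: ALLOW
  req#2 t=0ms: ALLOW
  req#3 t=0ms: ALLOW
  req#4 t=0ms: ALLOW
  req#5 t=0ms: DENY
  req#6 t=1ms: DENY
  req#7 t=2ms: DENY
  req#8 t=3ms: DENY
  req#9 t=4ms: DENY
  req#10 t=5ms: DENY

Answer: AAAADDDDDD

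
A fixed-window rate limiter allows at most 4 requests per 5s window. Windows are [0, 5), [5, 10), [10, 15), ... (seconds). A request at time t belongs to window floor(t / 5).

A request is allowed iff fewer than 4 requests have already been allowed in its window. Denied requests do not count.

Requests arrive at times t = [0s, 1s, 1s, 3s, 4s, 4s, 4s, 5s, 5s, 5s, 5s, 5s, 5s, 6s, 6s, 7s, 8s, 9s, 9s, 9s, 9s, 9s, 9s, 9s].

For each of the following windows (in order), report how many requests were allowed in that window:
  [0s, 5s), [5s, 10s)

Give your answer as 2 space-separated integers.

Processing requests:
  req#1 t=0s (window 0): ALLOW
  req#2 t=1s (window 0): ALLOW
  req#3 t=1s (window 0): ALLOW
  req#4 t=3s (window 0): ALLOW
  req#5 t=4s (window 0): DENY
  req#6 t=4s (window 0): DENY
  req#7 t=4s (window 0): DENY
  req#8 t=5s (window 1): ALLOW
  req#9 t=5s (window 1): ALLOW
  req#10 t=5s (window 1): ALLOW
  req#11 t=5s (window 1): ALLOW
  req#12 t=5s (window 1): DENY
  req#13 t=5s (window 1): DENY
  req#14 t=6s (window 1): DENY
  req#15 t=6s (window 1): DENY
  req#16 t=7s (window 1): DENY
  req#17 t=8s (window 1): DENY
  req#18 t=9s (window 1): DENY
  req#19 t=9s (window 1): DENY
  req#20 t=9s (window 1): DENY
  req#21 t=9s (window 1): DENY
  req#22 t=9s (window 1): DENY
  req#23 t=9s (window 1): DENY
  req#24 t=9s (window 1): DENY

Allowed counts by window: 4 4

Answer: 4 4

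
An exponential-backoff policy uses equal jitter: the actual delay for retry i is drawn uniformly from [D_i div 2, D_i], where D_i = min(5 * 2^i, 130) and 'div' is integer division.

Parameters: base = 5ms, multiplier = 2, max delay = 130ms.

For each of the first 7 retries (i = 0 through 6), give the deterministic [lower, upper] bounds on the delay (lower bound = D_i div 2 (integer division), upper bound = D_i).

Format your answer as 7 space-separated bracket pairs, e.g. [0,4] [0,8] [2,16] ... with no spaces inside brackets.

Answer: [2,5] [5,10] [10,20] [20,40] [40,80] [65,130] [65,130]

Derivation:
Computing bounds per retry:
  i=0: D_i=min(5*2^0,130)=5, bounds=[2,5]
  i=1: D_i=min(5*2^1,130)=10, bounds=[5,10]
  i=2: D_i=min(5*2^2,130)=20, bounds=[10,20]
  i=3: D_i=min(5*2^3,130)=40, bounds=[20,40]
  i=4: D_i=min(5*2^4,130)=80, bounds=[40,80]
  i=5: D_i=min(5*2^5,130)=130, bounds=[65,130]
  i=6: D_i=min(5*2^6,130)=130, bounds=[65,130]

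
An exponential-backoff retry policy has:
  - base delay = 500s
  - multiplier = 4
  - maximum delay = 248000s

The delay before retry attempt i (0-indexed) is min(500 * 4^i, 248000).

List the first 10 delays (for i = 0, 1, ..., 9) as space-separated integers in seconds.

Answer: 500 2000 8000 32000 128000 248000 248000 248000 248000 248000

Derivation:
Computing each delay:
  i=0: min(500*4^0, 248000) = 500
  i=1: min(500*4^1, 248000) = 2000
  i=2: min(500*4^2, 248000) = 8000
  i=3: min(500*4^3, 248000) = 32000
  i=4: min(500*4^4, 248000) = 128000
  i=5: min(500*4^5, 248000) = 248000
  i=6: min(500*4^6, 248000) = 248000
  i=7: min(500*4^7, 248000) = 248000
  i=8: min(500*4^8, 248000) = 248000
  i=9: min(500*4^9, 248000) = 248000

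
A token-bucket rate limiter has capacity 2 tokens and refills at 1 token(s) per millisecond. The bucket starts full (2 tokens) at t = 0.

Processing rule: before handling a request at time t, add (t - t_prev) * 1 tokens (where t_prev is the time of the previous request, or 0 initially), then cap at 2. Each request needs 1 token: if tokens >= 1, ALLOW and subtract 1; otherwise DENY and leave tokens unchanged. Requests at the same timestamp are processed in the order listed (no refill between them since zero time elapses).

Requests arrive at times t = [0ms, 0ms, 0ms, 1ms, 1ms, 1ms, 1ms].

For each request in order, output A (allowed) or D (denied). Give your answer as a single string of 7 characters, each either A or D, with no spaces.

Answer: AADADDD

Derivation:
Simulating step by step:
  req#1 t=0ms: ALLOW
  req#2 t=0ms: ALLOW
  req#3 t=0ms: DENY
  req#4 t=1ms: ALLOW
  req#5 t=1ms: DENY
  req#6 t=1ms: DENY
  req#7 t=1ms: DENY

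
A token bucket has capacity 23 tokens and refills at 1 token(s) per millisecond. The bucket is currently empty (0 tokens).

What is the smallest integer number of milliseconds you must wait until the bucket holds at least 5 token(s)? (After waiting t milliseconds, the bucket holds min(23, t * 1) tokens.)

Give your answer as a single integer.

Need t * 1 >= 5, so t >= 5/1.
Smallest integer t = ceil(5/1) = 5.

Answer: 5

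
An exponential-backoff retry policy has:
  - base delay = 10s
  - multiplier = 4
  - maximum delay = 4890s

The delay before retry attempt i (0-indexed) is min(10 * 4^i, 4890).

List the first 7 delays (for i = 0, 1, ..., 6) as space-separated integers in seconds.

Answer: 10 40 160 640 2560 4890 4890

Derivation:
Computing each delay:
  i=0: min(10*4^0, 4890) = 10
  i=1: min(10*4^1, 4890) = 40
  i=2: min(10*4^2, 4890) = 160
  i=3: min(10*4^3, 4890) = 640
  i=4: min(10*4^4, 4890) = 2560
  i=5: min(10*4^5, 4890) = 4890
  i=6: min(10*4^6, 4890) = 4890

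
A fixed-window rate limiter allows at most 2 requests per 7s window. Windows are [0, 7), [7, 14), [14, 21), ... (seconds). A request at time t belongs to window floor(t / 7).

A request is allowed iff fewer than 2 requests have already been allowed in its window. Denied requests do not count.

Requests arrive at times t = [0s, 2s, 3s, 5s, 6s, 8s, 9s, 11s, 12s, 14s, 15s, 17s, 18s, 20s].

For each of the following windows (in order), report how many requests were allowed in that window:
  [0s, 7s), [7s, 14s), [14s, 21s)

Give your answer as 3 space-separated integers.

Processing requests:
  req#1 t=0s (window 0): ALLOW
  req#2 t=2s (window 0): ALLOW
  req#3 t=3s (window 0): DENY
  req#4 t=5s (window 0): DENY
  req#5 t=6s (window 0): DENY
  req#6 t=8s (window 1): ALLOW
  req#7 t=9s (window 1): ALLOW
  req#8 t=11s (window 1): DENY
  req#9 t=12s (window 1): DENY
  req#10 t=14s (window 2): ALLOW
  req#11 t=15s (window 2): ALLOW
  req#12 t=17s (window 2): DENY
  req#13 t=18s (window 2): DENY
  req#14 t=20s (window 2): DENY

Allowed counts by window: 2 2 2

Answer: 2 2 2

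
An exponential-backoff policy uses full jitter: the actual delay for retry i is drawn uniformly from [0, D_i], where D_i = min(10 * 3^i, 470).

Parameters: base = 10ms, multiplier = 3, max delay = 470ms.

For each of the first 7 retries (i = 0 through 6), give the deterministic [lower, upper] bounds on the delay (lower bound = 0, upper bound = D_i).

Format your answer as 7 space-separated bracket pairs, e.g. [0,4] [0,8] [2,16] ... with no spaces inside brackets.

Computing bounds per retry:
  i=0: D_i=min(10*3^0,470)=10, bounds=[0,10]
  i=1: D_i=min(10*3^1,470)=30, bounds=[0,30]
  i=2: D_i=min(10*3^2,470)=90, bounds=[0,90]
  i=3: D_i=min(10*3^3,470)=270, bounds=[0,270]
  i=4: D_i=min(10*3^4,470)=470, bounds=[0,470]
  i=5: D_i=min(10*3^5,470)=470, bounds=[0,470]
  i=6: D_i=min(10*3^6,470)=470, bounds=[0,470]

Answer: [0,10] [0,30] [0,90] [0,270] [0,470] [0,470] [0,470]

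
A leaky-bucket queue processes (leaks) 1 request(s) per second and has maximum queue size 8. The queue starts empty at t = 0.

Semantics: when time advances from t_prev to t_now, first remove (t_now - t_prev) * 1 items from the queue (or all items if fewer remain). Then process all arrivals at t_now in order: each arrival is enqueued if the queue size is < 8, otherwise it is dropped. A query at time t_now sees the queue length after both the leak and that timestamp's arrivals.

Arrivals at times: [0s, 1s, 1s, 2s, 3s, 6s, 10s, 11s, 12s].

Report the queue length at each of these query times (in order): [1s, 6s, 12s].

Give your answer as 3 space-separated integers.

Answer: 2 1 1

Derivation:
Queue lengths at query times:
  query t=1s: backlog = 2
  query t=6s: backlog = 1
  query t=12s: backlog = 1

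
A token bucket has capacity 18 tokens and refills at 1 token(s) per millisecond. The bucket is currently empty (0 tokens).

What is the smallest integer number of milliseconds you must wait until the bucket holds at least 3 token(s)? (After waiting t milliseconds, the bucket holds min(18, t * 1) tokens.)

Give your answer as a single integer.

Answer: 3

Derivation:
Need t * 1 >= 3, so t >= 3/1.
Smallest integer t = ceil(3/1) = 3.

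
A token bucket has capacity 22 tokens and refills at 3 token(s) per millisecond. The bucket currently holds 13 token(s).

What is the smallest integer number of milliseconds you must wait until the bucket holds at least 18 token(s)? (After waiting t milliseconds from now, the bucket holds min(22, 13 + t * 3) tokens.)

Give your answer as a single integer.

Need 13 + t * 3 >= 18, so t >= 5/3.
Smallest integer t = ceil(5/3) = 2.

Answer: 2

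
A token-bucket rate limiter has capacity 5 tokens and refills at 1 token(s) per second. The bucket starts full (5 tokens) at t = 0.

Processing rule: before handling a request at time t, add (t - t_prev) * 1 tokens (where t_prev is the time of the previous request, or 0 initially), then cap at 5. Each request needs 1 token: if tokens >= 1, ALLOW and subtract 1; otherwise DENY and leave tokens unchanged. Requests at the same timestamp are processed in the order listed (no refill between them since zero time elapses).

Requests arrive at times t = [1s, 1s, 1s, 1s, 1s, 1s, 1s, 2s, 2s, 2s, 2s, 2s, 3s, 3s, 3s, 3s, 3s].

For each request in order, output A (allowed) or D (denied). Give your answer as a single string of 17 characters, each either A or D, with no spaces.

Simulating step by step:
  req#1 t=1s: ALLOW
  req#2 t=1s: ALLOW
  req#3 t=1s: ALLOW
  req#4 t=1s: ALLOW
  req#5 t=1s: ALLOW
  req#6 t=1s: DENY
  req#7 t=1s: DENY
  req#8 t=2s: ALLOW
  req#9 t=2s: DENY
  req#10 t=2s: DENY
  req#11 t=2s: DENY
  req#12 t=2s: DENY
  req#13 t=3s: ALLOW
  req#14 t=3s: DENY
  req#15 t=3s: DENY
  req#16 t=3s: DENY
  req#17 t=3s: DENY

Answer: AAAAADDADDDDADDDD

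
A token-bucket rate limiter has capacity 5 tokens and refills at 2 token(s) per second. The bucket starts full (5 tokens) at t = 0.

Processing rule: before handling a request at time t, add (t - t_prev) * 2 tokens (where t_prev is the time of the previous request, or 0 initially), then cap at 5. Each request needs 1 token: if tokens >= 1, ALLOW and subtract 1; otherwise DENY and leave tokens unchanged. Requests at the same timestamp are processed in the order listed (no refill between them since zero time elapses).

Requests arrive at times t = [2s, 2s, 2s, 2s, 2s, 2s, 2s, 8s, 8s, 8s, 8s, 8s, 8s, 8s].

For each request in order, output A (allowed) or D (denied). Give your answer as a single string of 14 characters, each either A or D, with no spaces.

Answer: AAAAADDAAAAADD

Derivation:
Simulating step by step:
  req#1 t=2s: ALLOW
  req#2 t=2s: ALLOW
  req#3 t=2s: ALLOW
  req#4 t=2s: ALLOW
  req#5 t=2s: ALLOW
  req#6 t=2s: DENY
  req#7 t=2s: DENY
  req#8 t=8s: ALLOW
  req#9 t=8s: ALLOW
  req#10 t=8s: ALLOW
  req#11 t=8s: ALLOW
  req#12 t=8s: ALLOW
  req#13 t=8s: DENY
  req#14 t=8s: DENY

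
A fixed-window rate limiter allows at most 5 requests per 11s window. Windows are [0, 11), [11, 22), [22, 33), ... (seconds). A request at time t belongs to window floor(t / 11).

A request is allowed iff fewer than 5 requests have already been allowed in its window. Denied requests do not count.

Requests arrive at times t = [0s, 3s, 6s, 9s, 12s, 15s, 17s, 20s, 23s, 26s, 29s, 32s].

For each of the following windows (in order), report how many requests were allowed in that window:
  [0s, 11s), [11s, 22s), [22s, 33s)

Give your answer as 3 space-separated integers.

Processing requests:
  req#1 t=0s (window 0): ALLOW
  req#2 t=3s (window 0): ALLOW
  req#3 t=6s (window 0): ALLOW
  req#4 t=9s (window 0): ALLOW
  req#5 t=12s (window 1): ALLOW
  req#6 t=15s (window 1): ALLOW
  req#7 t=17s (window 1): ALLOW
  req#8 t=20s (window 1): ALLOW
  req#9 t=23s (window 2): ALLOW
  req#10 t=26s (window 2): ALLOW
  req#11 t=29s (window 2): ALLOW
  req#12 t=32s (window 2): ALLOW

Allowed counts by window: 4 4 4

Answer: 4 4 4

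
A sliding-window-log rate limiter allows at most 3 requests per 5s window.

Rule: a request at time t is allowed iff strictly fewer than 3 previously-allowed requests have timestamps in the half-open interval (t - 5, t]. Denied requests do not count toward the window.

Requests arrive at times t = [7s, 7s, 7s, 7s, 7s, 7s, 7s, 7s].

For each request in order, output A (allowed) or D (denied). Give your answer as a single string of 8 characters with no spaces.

Answer: AAADDDDD

Derivation:
Tracking allowed requests in the window:
  req#1 t=7s: ALLOW
  req#2 t=7s: ALLOW
  req#3 t=7s: ALLOW
  req#4 t=7s: DENY
  req#5 t=7s: DENY
  req#6 t=7s: DENY
  req#7 t=7s: DENY
  req#8 t=7s: DENY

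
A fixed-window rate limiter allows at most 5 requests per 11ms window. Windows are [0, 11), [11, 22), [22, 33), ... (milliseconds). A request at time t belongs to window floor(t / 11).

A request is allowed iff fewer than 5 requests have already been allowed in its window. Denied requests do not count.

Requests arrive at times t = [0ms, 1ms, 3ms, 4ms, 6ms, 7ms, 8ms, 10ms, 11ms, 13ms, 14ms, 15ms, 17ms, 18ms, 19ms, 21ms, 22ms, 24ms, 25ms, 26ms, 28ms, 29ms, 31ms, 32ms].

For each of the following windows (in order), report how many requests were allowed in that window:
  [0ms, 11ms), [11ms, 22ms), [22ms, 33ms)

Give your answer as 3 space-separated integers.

Answer: 5 5 5

Derivation:
Processing requests:
  req#1 t=0ms (window 0): ALLOW
  req#2 t=1ms (window 0): ALLOW
  req#3 t=3ms (window 0): ALLOW
  req#4 t=4ms (window 0): ALLOW
  req#5 t=6ms (window 0): ALLOW
  req#6 t=7ms (window 0): DENY
  req#7 t=8ms (window 0): DENY
  req#8 t=10ms (window 0): DENY
  req#9 t=11ms (window 1): ALLOW
  req#10 t=13ms (window 1): ALLOW
  req#11 t=14ms (window 1): ALLOW
  req#12 t=15ms (window 1): ALLOW
  req#13 t=17ms (window 1): ALLOW
  req#14 t=18ms (window 1): DENY
  req#15 t=19ms (window 1): DENY
  req#16 t=21ms (window 1): DENY
  req#17 t=22ms (window 2): ALLOW
  req#18 t=24ms (window 2): ALLOW
  req#19 t=25ms (window 2): ALLOW
  req#20 t=26ms (window 2): ALLOW
  req#21 t=28ms (window 2): ALLOW
  req#22 t=29ms (window 2): DENY
  req#23 t=31ms (window 2): DENY
  req#24 t=32ms (window 2): DENY

Allowed counts by window: 5 5 5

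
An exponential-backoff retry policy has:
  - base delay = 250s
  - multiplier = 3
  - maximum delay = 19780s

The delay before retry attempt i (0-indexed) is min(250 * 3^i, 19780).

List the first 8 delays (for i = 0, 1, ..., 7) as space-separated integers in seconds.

Computing each delay:
  i=0: min(250*3^0, 19780) = 250
  i=1: min(250*3^1, 19780) = 750
  i=2: min(250*3^2, 19780) = 2250
  i=3: min(250*3^3, 19780) = 6750
  i=4: min(250*3^4, 19780) = 19780
  i=5: min(250*3^5, 19780) = 19780
  i=6: min(250*3^6, 19780) = 19780
  i=7: min(250*3^7, 19780) = 19780

Answer: 250 750 2250 6750 19780 19780 19780 19780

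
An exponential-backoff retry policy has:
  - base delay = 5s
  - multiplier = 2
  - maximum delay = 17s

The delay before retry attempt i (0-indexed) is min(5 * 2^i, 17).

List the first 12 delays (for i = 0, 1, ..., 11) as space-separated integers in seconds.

Answer: 5 10 17 17 17 17 17 17 17 17 17 17

Derivation:
Computing each delay:
  i=0: min(5*2^0, 17) = 5
  i=1: min(5*2^1, 17) = 10
  i=2: min(5*2^2, 17) = 17
  i=3: min(5*2^3, 17) = 17
  i=4: min(5*2^4, 17) = 17
  i=5: min(5*2^5, 17) = 17
  i=6: min(5*2^6, 17) = 17
  i=7: min(5*2^7, 17) = 17
  i=8: min(5*2^8, 17) = 17
  i=9: min(5*2^9, 17) = 17
  i=10: min(5*2^10, 17) = 17
  i=11: min(5*2^11, 17) = 17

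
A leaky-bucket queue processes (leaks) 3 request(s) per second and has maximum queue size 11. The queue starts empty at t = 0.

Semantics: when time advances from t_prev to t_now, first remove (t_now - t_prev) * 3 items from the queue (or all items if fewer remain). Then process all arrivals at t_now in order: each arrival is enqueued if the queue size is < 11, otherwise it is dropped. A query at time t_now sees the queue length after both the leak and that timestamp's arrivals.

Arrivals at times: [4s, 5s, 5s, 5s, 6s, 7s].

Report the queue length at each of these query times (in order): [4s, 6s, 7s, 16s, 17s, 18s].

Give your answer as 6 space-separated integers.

Queue lengths at query times:
  query t=4s: backlog = 1
  query t=6s: backlog = 1
  query t=7s: backlog = 1
  query t=16s: backlog = 0
  query t=17s: backlog = 0
  query t=18s: backlog = 0

Answer: 1 1 1 0 0 0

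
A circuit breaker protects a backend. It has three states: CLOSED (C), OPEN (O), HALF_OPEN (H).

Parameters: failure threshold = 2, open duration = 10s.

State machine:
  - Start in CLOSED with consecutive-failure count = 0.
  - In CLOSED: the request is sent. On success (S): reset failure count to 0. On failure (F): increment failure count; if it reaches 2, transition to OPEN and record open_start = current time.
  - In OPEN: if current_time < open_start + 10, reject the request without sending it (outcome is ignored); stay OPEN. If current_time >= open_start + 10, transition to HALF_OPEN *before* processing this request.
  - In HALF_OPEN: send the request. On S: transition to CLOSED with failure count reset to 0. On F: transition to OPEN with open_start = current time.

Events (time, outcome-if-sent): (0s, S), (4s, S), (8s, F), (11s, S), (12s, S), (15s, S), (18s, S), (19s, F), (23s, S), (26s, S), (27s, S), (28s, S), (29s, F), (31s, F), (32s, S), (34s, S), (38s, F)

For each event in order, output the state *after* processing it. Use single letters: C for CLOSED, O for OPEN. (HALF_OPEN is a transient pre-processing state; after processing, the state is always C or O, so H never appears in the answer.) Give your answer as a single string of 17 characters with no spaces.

State after each event:
  event#1 t=0s outcome=S: state=CLOSED
  event#2 t=4s outcome=S: state=CLOSED
  event#3 t=8s outcome=F: state=CLOSED
  event#4 t=11s outcome=S: state=CLOSED
  event#5 t=12s outcome=S: state=CLOSED
  event#6 t=15s outcome=S: state=CLOSED
  event#7 t=18s outcome=S: state=CLOSED
  event#8 t=19s outcome=F: state=CLOSED
  event#9 t=23s outcome=S: state=CLOSED
  event#10 t=26s outcome=S: state=CLOSED
  event#11 t=27s outcome=S: state=CLOSED
  event#12 t=28s outcome=S: state=CLOSED
  event#13 t=29s outcome=F: state=CLOSED
  event#14 t=31s outcome=F: state=OPEN
  event#15 t=32s outcome=S: state=OPEN
  event#16 t=34s outcome=S: state=OPEN
  event#17 t=38s outcome=F: state=OPEN

Answer: CCCCCCCCCCCCCOOOO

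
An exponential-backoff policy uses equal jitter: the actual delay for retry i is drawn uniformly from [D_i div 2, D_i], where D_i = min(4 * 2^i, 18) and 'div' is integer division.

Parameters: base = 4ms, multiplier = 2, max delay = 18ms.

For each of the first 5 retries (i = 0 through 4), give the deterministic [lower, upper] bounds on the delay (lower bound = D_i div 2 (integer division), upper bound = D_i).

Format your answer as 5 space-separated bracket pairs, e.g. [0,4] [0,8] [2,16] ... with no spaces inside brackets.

Answer: [2,4] [4,8] [8,16] [9,18] [9,18]

Derivation:
Computing bounds per retry:
  i=0: D_i=min(4*2^0,18)=4, bounds=[2,4]
  i=1: D_i=min(4*2^1,18)=8, bounds=[4,8]
  i=2: D_i=min(4*2^2,18)=16, bounds=[8,16]
  i=3: D_i=min(4*2^3,18)=18, bounds=[9,18]
  i=4: D_i=min(4*2^4,18)=18, bounds=[9,18]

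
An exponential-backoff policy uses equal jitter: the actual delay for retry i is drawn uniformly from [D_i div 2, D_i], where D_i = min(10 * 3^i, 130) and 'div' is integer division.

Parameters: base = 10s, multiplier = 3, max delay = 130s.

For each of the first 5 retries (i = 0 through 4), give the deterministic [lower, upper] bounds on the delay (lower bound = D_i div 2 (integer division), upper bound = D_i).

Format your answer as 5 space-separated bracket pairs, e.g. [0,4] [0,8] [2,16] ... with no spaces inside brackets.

Computing bounds per retry:
  i=0: D_i=min(10*3^0,130)=10, bounds=[5,10]
  i=1: D_i=min(10*3^1,130)=30, bounds=[15,30]
  i=2: D_i=min(10*3^2,130)=90, bounds=[45,90]
  i=3: D_i=min(10*3^3,130)=130, bounds=[65,130]
  i=4: D_i=min(10*3^4,130)=130, bounds=[65,130]

Answer: [5,10] [15,30] [45,90] [65,130] [65,130]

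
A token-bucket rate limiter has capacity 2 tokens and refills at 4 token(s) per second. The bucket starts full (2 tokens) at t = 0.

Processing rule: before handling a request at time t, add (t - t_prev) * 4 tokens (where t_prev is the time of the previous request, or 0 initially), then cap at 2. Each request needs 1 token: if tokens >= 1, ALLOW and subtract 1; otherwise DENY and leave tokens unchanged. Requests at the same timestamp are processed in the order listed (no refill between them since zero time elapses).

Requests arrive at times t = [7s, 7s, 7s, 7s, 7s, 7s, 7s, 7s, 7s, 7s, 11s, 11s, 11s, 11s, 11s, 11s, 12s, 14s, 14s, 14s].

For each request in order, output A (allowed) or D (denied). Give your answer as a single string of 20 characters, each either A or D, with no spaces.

Simulating step by step:
  req#1 t=7s: ALLOW
  req#2 t=7s: ALLOW
  req#3 t=7s: DENY
  req#4 t=7s: DENY
  req#5 t=7s: DENY
  req#6 t=7s: DENY
  req#7 t=7s: DENY
  req#8 t=7s: DENY
  req#9 t=7s: DENY
  req#10 t=7s: DENY
  req#11 t=11s: ALLOW
  req#12 t=11s: ALLOW
  req#13 t=11s: DENY
  req#14 t=11s: DENY
  req#15 t=11s: DENY
  req#16 t=11s: DENY
  req#17 t=12s: ALLOW
  req#18 t=14s: ALLOW
  req#19 t=14s: ALLOW
  req#20 t=14s: DENY

Answer: AADDDDDDDDAADDDDAAAD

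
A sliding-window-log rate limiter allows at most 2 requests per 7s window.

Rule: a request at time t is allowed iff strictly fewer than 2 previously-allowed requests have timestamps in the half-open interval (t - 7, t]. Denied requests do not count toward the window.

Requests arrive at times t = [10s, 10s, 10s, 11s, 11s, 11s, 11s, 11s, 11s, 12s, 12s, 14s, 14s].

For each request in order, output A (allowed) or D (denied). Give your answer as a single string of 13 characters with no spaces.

Tracking allowed requests in the window:
  req#1 t=10s: ALLOW
  req#2 t=10s: ALLOW
  req#3 t=10s: DENY
  req#4 t=11s: DENY
  req#5 t=11s: DENY
  req#6 t=11s: DENY
  req#7 t=11s: DENY
  req#8 t=11s: DENY
  req#9 t=11s: DENY
  req#10 t=12s: DENY
  req#11 t=12s: DENY
  req#12 t=14s: DENY
  req#13 t=14s: DENY

Answer: AADDDDDDDDDDD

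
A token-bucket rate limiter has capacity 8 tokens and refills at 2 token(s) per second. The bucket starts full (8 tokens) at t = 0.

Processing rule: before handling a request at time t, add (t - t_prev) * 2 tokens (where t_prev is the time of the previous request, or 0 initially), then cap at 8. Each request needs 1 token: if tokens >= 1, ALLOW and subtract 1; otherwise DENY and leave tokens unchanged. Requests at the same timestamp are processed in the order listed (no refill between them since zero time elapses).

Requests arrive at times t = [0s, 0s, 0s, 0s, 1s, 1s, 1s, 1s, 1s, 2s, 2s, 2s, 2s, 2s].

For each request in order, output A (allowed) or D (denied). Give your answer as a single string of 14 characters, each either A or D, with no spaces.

Simulating step by step:
  req#1 t=0s: ALLOW
  req#2 t=0s: ALLOW
  req#3 t=0s: ALLOW
  req#4 t=0s: ALLOW
  req#5 t=1s: ALLOW
  req#6 t=1s: ALLOW
  req#7 t=1s: ALLOW
  req#8 t=1s: ALLOW
  req#9 t=1s: ALLOW
  req#10 t=2s: ALLOW
  req#11 t=2s: ALLOW
  req#12 t=2s: ALLOW
  req#13 t=2s: DENY
  req#14 t=2s: DENY

Answer: AAAAAAAAAAAADD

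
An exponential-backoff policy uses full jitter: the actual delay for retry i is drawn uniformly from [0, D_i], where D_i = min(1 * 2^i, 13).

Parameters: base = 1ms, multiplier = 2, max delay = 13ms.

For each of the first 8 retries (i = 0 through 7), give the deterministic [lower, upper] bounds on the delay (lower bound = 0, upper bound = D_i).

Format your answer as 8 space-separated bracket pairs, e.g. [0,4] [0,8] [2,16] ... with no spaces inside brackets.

Answer: [0,1] [0,2] [0,4] [0,8] [0,13] [0,13] [0,13] [0,13]

Derivation:
Computing bounds per retry:
  i=0: D_i=min(1*2^0,13)=1, bounds=[0,1]
  i=1: D_i=min(1*2^1,13)=2, bounds=[0,2]
  i=2: D_i=min(1*2^2,13)=4, bounds=[0,4]
  i=3: D_i=min(1*2^3,13)=8, bounds=[0,8]
  i=4: D_i=min(1*2^4,13)=13, bounds=[0,13]
  i=5: D_i=min(1*2^5,13)=13, bounds=[0,13]
  i=6: D_i=min(1*2^6,13)=13, bounds=[0,13]
  i=7: D_i=min(1*2^7,13)=13, bounds=[0,13]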